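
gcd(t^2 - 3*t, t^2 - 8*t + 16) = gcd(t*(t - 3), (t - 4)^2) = 1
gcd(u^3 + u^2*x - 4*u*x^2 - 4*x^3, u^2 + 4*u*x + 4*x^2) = u + 2*x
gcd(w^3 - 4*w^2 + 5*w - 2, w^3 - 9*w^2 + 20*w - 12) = w^2 - 3*w + 2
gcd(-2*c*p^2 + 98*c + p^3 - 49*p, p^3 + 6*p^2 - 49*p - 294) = p^2 - 49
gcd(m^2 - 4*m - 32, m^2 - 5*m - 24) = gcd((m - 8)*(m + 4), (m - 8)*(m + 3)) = m - 8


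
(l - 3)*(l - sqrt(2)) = l^2 - 3*l - sqrt(2)*l + 3*sqrt(2)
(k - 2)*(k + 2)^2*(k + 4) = k^4 + 6*k^3 + 4*k^2 - 24*k - 32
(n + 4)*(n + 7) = n^2 + 11*n + 28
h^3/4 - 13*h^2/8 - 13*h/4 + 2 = (h/4 + 1/2)*(h - 8)*(h - 1/2)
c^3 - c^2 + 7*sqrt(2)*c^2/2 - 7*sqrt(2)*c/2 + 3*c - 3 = (c - 1)*(c + sqrt(2)/2)*(c + 3*sqrt(2))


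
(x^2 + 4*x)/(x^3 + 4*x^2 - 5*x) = (x + 4)/(x^2 + 4*x - 5)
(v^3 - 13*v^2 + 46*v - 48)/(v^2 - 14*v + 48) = (v^2 - 5*v + 6)/(v - 6)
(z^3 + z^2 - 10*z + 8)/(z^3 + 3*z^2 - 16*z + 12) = (z + 4)/(z + 6)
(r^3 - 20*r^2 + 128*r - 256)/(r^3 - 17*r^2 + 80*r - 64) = (r - 4)/(r - 1)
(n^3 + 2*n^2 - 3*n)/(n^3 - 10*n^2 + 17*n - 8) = n*(n + 3)/(n^2 - 9*n + 8)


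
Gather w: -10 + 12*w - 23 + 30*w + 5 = 42*w - 28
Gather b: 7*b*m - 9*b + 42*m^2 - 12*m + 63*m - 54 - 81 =b*(7*m - 9) + 42*m^2 + 51*m - 135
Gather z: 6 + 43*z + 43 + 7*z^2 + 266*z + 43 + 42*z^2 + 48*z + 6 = 49*z^2 + 357*z + 98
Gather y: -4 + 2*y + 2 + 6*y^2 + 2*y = 6*y^2 + 4*y - 2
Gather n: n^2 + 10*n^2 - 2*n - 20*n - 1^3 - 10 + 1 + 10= 11*n^2 - 22*n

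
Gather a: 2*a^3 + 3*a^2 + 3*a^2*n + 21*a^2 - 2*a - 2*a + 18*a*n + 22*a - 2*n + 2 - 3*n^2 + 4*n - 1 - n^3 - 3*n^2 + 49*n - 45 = 2*a^3 + a^2*(3*n + 24) + a*(18*n + 18) - n^3 - 6*n^2 + 51*n - 44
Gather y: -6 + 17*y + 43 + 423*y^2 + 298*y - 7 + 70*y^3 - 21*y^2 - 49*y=70*y^3 + 402*y^2 + 266*y + 30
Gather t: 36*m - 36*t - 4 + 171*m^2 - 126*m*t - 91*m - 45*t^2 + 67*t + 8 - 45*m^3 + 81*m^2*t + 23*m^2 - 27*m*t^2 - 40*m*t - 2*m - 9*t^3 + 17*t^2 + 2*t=-45*m^3 + 194*m^2 - 57*m - 9*t^3 + t^2*(-27*m - 28) + t*(81*m^2 - 166*m + 33) + 4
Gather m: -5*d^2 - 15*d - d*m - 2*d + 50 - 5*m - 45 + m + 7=-5*d^2 - 17*d + m*(-d - 4) + 12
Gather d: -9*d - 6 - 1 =-9*d - 7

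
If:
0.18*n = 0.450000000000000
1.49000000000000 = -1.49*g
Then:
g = -1.00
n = 2.50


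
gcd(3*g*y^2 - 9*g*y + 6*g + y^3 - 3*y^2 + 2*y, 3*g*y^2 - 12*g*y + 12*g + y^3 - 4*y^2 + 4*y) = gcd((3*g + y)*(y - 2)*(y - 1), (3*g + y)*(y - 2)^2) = 3*g*y - 6*g + y^2 - 2*y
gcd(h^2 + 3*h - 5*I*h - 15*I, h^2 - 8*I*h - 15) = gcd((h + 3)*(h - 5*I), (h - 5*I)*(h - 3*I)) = h - 5*I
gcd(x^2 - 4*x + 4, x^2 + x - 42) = 1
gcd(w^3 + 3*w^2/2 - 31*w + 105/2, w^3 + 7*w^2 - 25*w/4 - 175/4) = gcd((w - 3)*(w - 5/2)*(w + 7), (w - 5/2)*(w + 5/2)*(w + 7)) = w^2 + 9*w/2 - 35/2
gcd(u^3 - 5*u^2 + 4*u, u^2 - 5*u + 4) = u^2 - 5*u + 4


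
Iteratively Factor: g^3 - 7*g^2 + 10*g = (g)*(g^2 - 7*g + 10) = g*(g - 2)*(g - 5)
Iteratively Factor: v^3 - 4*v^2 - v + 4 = (v + 1)*(v^2 - 5*v + 4) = (v - 1)*(v + 1)*(v - 4)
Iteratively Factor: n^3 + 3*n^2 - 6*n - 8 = (n + 4)*(n^2 - n - 2) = (n - 2)*(n + 4)*(n + 1)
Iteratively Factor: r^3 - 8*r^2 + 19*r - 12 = (r - 3)*(r^2 - 5*r + 4) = (r - 3)*(r - 1)*(r - 4)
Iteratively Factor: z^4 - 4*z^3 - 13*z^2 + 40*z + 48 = (z + 3)*(z^3 - 7*z^2 + 8*z + 16) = (z + 1)*(z + 3)*(z^2 - 8*z + 16) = (z - 4)*(z + 1)*(z + 3)*(z - 4)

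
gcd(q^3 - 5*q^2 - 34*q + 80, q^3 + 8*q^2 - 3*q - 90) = q + 5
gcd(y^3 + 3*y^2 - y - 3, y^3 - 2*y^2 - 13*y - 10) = y + 1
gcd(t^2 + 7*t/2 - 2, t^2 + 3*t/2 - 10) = t + 4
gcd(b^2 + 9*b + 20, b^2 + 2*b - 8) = b + 4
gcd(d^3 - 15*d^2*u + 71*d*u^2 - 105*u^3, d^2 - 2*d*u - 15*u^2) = -d + 5*u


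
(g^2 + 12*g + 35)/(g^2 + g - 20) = (g + 7)/(g - 4)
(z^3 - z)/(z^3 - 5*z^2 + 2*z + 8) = z*(z - 1)/(z^2 - 6*z + 8)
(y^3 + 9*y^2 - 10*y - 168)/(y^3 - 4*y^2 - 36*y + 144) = (y + 7)/(y - 6)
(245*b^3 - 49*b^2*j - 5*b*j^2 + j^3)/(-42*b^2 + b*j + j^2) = (-35*b^2 + 12*b*j - j^2)/(6*b - j)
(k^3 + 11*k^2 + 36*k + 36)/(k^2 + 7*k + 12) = (k^2 + 8*k + 12)/(k + 4)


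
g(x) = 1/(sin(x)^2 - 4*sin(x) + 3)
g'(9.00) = -1.25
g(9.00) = 0.66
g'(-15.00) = -0.11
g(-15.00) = 0.17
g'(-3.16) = -0.46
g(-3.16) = 0.34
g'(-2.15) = -0.06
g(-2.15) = 0.14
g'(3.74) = -0.14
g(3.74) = 0.18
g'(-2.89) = -0.26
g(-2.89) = 0.25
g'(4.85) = 0.01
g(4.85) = 0.13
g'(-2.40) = -0.10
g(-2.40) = 0.16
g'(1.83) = -114.81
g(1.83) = 14.72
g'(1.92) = -46.92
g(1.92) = 8.04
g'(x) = (-2*sin(x)*cos(x) + 4*cos(x))/(sin(x)^2 - 4*sin(x) + 3)^2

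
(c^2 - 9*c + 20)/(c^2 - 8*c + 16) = (c - 5)/(c - 4)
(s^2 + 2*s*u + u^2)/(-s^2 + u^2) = (-s - u)/(s - u)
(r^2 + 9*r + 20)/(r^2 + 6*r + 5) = (r + 4)/(r + 1)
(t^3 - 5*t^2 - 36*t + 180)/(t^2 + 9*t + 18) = (t^2 - 11*t + 30)/(t + 3)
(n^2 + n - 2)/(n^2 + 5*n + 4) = (n^2 + n - 2)/(n^2 + 5*n + 4)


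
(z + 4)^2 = z^2 + 8*z + 16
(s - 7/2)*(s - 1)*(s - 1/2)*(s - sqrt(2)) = s^4 - 5*s^3 - sqrt(2)*s^3 + 23*s^2/4 + 5*sqrt(2)*s^2 - 23*sqrt(2)*s/4 - 7*s/4 + 7*sqrt(2)/4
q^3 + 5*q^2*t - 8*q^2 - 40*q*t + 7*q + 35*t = (q - 7)*(q - 1)*(q + 5*t)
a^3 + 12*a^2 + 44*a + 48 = (a + 2)*(a + 4)*(a + 6)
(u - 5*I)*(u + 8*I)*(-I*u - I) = -I*u^3 + 3*u^2 - I*u^2 + 3*u - 40*I*u - 40*I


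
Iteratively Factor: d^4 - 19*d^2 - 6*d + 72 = (d + 3)*(d^3 - 3*d^2 - 10*d + 24) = (d + 3)^2*(d^2 - 6*d + 8) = (d - 2)*(d + 3)^2*(d - 4)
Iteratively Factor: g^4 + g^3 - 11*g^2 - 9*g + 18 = (g - 3)*(g^3 + 4*g^2 + g - 6) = (g - 3)*(g + 3)*(g^2 + g - 2) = (g - 3)*(g + 2)*(g + 3)*(g - 1)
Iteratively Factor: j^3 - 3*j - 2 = (j + 1)*(j^2 - j - 2) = (j - 2)*(j + 1)*(j + 1)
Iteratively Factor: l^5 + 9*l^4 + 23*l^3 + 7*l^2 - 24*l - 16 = (l + 4)*(l^4 + 5*l^3 + 3*l^2 - 5*l - 4) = (l + 4)^2*(l^3 + l^2 - l - 1) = (l + 1)*(l + 4)^2*(l^2 - 1) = (l - 1)*(l + 1)*(l + 4)^2*(l + 1)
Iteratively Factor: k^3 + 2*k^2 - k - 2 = (k - 1)*(k^2 + 3*k + 2) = (k - 1)*(k + 2)*(k + 1)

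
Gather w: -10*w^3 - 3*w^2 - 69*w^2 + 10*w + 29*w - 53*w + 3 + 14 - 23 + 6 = -10*w^3 - 72*w^2 - 14*w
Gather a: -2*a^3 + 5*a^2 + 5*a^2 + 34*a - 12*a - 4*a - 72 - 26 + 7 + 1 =-2*a^3 + 10*a^2 + 18*a - 90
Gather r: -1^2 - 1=-2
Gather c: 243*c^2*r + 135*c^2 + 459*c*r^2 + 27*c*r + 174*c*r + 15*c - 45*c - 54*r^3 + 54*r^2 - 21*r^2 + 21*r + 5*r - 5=c^2*(243*r + 135) + c*(459*r^2 + 201*r - 30) - 54*r^3 + 33*r^2 + 26*r - 5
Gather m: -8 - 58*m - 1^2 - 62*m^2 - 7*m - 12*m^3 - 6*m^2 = -12*m^3 - 68*m^2 - 65*m - 9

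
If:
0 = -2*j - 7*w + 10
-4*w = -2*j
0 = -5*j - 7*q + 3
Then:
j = 20/11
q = -67/77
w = 10/11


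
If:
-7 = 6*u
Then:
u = -7/6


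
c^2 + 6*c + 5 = (c + 1)*(c + 5)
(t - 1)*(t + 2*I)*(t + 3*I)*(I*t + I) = I*t^4 - 5*t^3 - 7*I*t^2 + 5*t + 6*I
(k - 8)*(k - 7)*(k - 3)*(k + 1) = k^4 - 17*k^3 + 83*k^2 - 67*k - 168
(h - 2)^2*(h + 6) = h^3 + 2*h^2 - 20*h + 24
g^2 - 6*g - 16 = (g - 8)*(g + 2)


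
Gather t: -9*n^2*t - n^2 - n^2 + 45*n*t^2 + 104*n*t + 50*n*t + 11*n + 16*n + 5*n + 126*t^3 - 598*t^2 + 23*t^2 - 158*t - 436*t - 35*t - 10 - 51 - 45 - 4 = -2*n^2 + 32*n + 126*t^3 + t^2*(45*n - 575) + t*(-9*n^2 + 154*n - 629) - 110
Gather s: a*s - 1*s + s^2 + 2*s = s^2 + s*(a + 1)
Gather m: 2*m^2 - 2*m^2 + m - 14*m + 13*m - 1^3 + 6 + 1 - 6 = 0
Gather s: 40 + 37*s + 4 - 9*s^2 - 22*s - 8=-9*s^2 + 15*s + 36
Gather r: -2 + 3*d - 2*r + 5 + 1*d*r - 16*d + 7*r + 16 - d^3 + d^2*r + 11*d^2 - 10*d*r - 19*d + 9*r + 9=-d^3 + 11*d^2 - 32*d + r*(d^2 - 9*d + 14) + 28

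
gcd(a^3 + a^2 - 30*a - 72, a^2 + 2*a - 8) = a + 4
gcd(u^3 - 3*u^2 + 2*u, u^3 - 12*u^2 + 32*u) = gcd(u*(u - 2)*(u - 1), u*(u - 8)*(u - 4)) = u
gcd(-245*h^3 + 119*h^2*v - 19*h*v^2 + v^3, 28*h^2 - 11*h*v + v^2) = -7*h + v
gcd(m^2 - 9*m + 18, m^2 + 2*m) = 1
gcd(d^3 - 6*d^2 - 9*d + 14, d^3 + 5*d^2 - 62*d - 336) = 1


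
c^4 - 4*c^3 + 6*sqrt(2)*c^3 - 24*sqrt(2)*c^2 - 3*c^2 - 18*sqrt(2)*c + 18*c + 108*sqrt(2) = (c - 3)^2*(c + 2)*(c + 6*sqrt(2))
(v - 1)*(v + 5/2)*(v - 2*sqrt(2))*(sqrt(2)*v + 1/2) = sqrt(2)*v^4 - 7*v^3/2 + 3*sqrt(2)*v^3/2 - 21*v^2/4 - 7*sqrt(2)*v^2/2 - 3*sqrt(2)*v/2 + 35*v/4 + 5*sqrt(2)/2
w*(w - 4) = w^2 - 4*w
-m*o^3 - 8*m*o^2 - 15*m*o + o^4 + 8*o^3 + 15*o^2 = o*(-m + o)*(o + 3)*(o + 5)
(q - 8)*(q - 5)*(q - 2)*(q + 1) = q^4 - 14*q^3 + 51*q^2 - 14*q - 80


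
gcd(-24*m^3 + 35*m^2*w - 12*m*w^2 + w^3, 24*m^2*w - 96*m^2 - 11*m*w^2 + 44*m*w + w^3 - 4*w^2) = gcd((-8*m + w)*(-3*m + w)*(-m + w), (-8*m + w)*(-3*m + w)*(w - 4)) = 24*m^2 - 11*m*w + w^2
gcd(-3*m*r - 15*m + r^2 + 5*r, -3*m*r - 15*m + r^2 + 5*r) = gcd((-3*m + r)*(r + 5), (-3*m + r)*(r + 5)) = -3*m*r - 15*m + r^2 + 5*r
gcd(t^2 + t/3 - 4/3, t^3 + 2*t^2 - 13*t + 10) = t - 1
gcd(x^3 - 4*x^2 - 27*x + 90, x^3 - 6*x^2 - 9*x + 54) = x^2 - 9*x + 18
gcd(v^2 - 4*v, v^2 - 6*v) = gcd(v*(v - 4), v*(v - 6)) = v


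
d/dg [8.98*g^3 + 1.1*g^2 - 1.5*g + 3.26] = 26.94*g^2 + 2.2*g - 1.5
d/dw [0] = 0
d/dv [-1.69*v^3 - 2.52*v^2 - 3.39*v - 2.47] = -5.07*v^2 - 5.04*v - 3.39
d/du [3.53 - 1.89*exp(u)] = -1.89*exp(u)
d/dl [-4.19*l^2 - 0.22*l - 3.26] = -8.38*l - 0.22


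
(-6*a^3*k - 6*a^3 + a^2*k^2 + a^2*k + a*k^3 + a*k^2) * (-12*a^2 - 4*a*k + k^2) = 72*a^5*k + 72*a^5 + 12*a^4*k^2 + 12*a^4*k - 22*a^3*k^3 - 22*a^3*k^2 - 3*a^2*k^4 - 3*a^2*k^3 + a*k^5 + a*k^4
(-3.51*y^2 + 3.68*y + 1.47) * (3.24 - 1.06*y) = 3.7206*y^3 - 15.2732*y^2 + 10.365*y + 4.7628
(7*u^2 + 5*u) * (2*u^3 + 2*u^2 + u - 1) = 14*u^5 + 24*u^4 + 17*u^3 - 2*u^2 - 5*u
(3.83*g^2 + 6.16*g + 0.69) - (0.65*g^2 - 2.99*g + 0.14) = 3.18*g^2 + 9.15*g + 0.55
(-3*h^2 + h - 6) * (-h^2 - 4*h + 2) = 3*h^4 + 11*h^3 - 4*h^2 + 26*h - 12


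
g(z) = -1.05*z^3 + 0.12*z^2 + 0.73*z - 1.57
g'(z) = -3.15*z^2 + 0.24*z + 0.73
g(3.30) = -35.59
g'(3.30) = -32.78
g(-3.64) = 48.00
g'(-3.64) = -41.88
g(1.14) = -2.14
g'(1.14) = -3.09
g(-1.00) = -1.13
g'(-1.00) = -2.66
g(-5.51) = 173.70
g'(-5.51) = -96.23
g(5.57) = -175.23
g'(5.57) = -95.66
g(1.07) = -1.94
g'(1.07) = -2.62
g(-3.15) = 30.14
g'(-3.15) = -31.28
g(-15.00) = 3558.23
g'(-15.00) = -711.62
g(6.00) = -219.67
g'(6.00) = -111.23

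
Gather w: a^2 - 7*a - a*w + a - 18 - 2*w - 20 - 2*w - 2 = a^2 - 6*a + w*(-a - 4) - 40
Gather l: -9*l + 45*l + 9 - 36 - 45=36*l - 72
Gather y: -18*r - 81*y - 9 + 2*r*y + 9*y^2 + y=-18*r + 9*y^2 + y*(2*r - 80) - 9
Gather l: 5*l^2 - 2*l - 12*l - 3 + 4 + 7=5*l^2 - 14*l + 8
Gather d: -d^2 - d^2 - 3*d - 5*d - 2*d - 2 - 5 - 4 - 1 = -2*d^2 - 10*d - 12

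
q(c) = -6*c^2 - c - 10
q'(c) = -12*c - 1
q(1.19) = -19.69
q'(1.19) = -15.28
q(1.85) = -32.38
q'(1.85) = -23.20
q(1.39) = -22.98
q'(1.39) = -17.68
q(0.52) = -12.14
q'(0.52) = -7.24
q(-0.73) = -12.47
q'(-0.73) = 7.76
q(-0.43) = -10.68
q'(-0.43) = 4.16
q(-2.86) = -56.22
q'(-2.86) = 33.32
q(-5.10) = -160.96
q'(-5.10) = 60.20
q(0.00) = -10.00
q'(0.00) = -1.00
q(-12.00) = -862.00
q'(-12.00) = 143.00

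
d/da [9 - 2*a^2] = -4*a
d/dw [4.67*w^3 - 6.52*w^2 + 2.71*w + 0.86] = 14.01*w^2 - 13.04*w + 2.71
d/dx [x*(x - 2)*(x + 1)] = 3*x^2 - 2*x - 2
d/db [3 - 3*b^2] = -6*b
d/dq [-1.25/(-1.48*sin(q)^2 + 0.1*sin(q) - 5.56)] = (0.125 - 3.7*sin(q))*cos(q)/(1.48*sin(q)^2 - 0.1*sin(q) + 5.56)^2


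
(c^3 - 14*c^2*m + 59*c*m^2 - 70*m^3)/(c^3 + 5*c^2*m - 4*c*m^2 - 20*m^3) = (c^2 - 12*c*m + 35*m^2)/(c^2 + 7*c*m + 10*m^2)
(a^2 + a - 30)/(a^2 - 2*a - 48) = (a - 5)/(a - 8)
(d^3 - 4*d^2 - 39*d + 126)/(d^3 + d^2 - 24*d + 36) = (d - 7)/(d - 2)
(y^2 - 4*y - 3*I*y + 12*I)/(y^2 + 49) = (y^2 - 4*y - 3*I*y + 12*I)/(y^2 + 49)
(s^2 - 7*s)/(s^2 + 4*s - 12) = s*(s - 7)/(s^2 + 4*s - 12)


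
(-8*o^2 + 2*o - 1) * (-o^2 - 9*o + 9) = 8*o^4 + 70*o^3 - 89*o^2 + 27*o - 9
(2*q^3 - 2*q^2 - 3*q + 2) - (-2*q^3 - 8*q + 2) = 4*q^3 - 2*q^2 + 5*q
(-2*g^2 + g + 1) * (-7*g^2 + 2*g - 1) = 14*g^4 - 11*g^3 - 3*g^2 + g - 1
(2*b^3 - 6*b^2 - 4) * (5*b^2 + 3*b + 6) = 10*b^5 - 24*b^4 - 6*b^3 - 56*b^2 - 12*b - 24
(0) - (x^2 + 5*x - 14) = -x^2 - 5*x + 14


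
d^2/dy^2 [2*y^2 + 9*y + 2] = 4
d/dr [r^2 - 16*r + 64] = 2*r - 16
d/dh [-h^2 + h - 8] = 1 - 2*h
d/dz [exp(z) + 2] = exp(z)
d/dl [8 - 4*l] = -4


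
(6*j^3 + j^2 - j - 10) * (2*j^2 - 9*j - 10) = 12*j^5 - 52*j^4 - 71*j^3 - 21*j^2 + 100*j + 100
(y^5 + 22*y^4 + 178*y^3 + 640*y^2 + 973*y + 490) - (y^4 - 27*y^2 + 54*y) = y^5 + 21*y^4 + 178*y^3 + 667*y^2 + 919*y + 490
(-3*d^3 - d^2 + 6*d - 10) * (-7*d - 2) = 21*d^4 + 13*d^3 - 40*d^2 + 58*d + 20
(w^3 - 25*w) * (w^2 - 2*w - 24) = w^5 - 2*w^4 - 49*w^3 + 50*w^2 + 600*w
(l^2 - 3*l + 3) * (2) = 2*l^2 - 6*l + 6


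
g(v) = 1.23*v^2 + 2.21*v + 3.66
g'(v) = 2.46*v + 2.21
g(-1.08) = 2.71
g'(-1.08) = -0.45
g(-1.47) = 3.07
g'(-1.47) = -1.41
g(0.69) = 5.77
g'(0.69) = 3.91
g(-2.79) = 7.07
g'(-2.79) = -4.65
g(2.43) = 16.29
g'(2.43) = 8.19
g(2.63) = 17.98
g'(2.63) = 8.68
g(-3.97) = 14.27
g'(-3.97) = -7.56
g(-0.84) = 2.67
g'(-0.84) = 0.14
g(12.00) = 207.30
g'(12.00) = 31.73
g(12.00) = 207.30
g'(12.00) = 31.73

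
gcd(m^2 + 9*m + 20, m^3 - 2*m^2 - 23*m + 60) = m + 5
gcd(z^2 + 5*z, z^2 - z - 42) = 1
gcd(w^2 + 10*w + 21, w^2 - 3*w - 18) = w + 3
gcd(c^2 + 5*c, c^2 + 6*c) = c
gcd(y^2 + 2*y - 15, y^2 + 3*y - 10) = y + 5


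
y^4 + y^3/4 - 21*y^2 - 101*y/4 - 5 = (y - 5)*(y + 1/4)*(y + 1)*(y + 4)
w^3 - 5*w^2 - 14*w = w*(w - 7)*(w + 2)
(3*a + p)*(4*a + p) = 12*a^2 + 7*a*p + p^2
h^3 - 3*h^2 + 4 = (h - 2)^2*(h + 1)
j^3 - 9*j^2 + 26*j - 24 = (j - 4)*(j - 3)*(j - 2)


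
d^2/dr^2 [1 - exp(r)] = -exp(r)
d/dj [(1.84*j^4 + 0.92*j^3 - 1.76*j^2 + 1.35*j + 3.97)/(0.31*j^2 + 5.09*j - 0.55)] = (1.1408*j^5 + 28.382*j^4 + 5.3176*j^3 - 10.8949*j^2 - 0.525399999999999*j - 20.9498)/(0.0961*j^4 + 3.1558*j^3 + 25.5671*j^2 - 5.599*j + 0.3025)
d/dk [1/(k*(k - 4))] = 2*(2 - k)/(k^2*(k^2 - 8*k + 16))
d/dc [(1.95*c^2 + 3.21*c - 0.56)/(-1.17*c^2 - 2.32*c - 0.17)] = (-0.7683*c^2 - 1.9734*c - 1.8449)/(1.3689*c^4 + 5.4288*c^3 + 5.7802*c^2 + 0.7888*c + 0.0289)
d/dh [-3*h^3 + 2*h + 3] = 2 - 9*h^2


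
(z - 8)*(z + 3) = z^2 - 5*z - 24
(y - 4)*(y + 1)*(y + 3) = y^3 - 13*y - 12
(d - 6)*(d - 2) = d^2 - 8*d + 12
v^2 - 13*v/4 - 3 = (v - 4)*(v + 3/4)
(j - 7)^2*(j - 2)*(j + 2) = j^4 - 14*j^3 + 45*j^2 + 56*j - 196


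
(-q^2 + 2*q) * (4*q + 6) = -4*q^3 + 2*q^2 + 12*q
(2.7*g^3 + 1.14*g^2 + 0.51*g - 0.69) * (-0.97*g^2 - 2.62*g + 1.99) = -2.619*g^5 - 8.1798*g^4 + 1.8915*g^3 + 1.6017*g^2 + 2.8227*g - 1.3731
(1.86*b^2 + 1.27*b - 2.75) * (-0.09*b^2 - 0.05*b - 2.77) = -0.1674*b^4 - 0.2073*b^3 - 4.9682*b^2 - 3.3804*b + 7.6175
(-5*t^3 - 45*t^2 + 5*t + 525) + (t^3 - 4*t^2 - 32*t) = -4*t^3 - 49*t^2 - 27*t + 525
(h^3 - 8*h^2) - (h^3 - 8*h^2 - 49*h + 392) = 49*h - 392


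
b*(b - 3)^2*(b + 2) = b^4 - 4*b^3 - 3*b^2 + 18*b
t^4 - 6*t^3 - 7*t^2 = t^2*(t - 7)*(t + 1)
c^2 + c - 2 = (c - 1)*(c + 2)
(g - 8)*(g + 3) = g^2 - 5*g - 24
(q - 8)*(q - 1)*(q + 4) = q^3 - 5*q^2 - 28*q + 32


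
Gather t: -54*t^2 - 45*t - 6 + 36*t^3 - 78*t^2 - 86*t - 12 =36*t^3 - 132*t^2 - 131*t - 18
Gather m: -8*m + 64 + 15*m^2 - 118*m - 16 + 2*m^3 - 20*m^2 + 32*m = 2*m^3 - 5*m^2 - 94*m + 48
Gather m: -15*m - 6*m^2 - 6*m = -6*m^2 - 21*m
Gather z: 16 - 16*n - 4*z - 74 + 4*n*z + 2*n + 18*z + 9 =-14*n + z*(4*n + 14) - 49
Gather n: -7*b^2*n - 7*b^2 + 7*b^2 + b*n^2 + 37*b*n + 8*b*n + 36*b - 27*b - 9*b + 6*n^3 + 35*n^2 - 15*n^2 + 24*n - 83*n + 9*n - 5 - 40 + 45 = 6*n^3 + n^2*(b + 20) + n*(-7*b^2 + 45*b - 50)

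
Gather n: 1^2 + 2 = 3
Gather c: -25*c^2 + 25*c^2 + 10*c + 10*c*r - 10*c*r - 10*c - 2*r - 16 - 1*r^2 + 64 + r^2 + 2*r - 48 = 0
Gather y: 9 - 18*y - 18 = -18*y - 9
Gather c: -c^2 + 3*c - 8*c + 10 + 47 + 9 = -c^2 - 5*c + 66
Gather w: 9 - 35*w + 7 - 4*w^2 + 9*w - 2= -4*w^2 - 26*w + 14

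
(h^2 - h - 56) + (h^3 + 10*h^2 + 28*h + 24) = h^3 + 11*h^2 + 27*h - 32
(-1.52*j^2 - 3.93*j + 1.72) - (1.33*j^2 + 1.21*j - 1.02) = -2.85*j^2 - 5.14*j + 2.74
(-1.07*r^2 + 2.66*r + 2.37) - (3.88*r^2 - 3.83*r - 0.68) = -4.95*r^2 + 6.49*r + 3.05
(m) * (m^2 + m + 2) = m^3 + m^2 + 2*m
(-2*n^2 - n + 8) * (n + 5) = -2*n^3 - 11*n^2 + 3*n + 40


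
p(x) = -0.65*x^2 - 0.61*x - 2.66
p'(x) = -1.3*x - 0.61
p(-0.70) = -2.55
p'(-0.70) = 0.30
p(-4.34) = -12.26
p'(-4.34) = 5.03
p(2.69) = -9.00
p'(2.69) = -4.11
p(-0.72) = -2.56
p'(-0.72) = 0.33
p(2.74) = -9.21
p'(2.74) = -4.17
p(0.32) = -2.92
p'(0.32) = -1.03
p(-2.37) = -4.87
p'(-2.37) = 2.47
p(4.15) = -16.39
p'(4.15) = -6.00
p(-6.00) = -22.40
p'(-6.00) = 7.19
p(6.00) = -29.72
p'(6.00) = -8.41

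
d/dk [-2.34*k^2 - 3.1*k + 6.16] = -4.68*k - 3.1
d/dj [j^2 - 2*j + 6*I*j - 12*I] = 2*j - 2 + 6*I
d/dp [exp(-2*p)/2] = -exp(-2*p)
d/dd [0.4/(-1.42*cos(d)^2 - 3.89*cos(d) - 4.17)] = -(1.136*cos(d) + 1.556)*sin(d)/(1.42*cos(d)^2 + 3.89*cos(d) + 4.17)^2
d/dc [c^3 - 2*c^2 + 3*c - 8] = 3*c^2 - 4*c + 3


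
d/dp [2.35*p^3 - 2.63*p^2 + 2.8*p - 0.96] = 7.05*p^2 - 5.26*p + 2.8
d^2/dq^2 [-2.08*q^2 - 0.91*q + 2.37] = -4.16000000000000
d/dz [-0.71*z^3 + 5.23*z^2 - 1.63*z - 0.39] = -2.13*z^2 + 10.46*z - 1.63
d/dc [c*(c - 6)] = 2*c - 6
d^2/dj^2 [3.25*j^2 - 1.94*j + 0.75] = 6.50000000000000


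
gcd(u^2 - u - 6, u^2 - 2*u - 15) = 1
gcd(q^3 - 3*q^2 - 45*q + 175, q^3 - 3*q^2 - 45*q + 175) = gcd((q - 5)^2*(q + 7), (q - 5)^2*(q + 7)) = q^3 - 3*q^2 - 45*q + 175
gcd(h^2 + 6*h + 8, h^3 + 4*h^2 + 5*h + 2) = h + 2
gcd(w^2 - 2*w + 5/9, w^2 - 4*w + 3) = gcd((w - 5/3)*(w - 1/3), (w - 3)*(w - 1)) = 1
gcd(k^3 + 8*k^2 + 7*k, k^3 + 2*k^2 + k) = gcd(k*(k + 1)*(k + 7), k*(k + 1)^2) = k^2 + k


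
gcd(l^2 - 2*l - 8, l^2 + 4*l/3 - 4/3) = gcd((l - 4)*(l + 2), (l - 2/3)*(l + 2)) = l + 2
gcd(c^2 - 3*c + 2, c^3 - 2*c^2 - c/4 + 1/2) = c - 2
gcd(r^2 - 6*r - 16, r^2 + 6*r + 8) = r + 2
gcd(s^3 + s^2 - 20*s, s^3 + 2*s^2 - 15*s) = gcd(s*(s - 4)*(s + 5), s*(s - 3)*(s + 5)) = s^2 + 5*s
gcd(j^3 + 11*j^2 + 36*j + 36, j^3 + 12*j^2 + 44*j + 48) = j^2 + 8*j + 12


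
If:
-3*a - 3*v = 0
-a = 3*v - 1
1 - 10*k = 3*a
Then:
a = -1/2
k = 1/4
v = 1/2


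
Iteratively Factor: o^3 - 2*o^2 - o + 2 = (o - 2)*(o^2 - 1) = (o - 2)*(o - 1)*(o + 1)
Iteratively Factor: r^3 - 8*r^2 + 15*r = (r - 5)*(r^2 - 3*r) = (r - 5)*(r - 3)*(r)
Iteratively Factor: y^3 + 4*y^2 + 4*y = (y + 2)*(y^2 + 2*y) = y*(y + 2)*(y + 2)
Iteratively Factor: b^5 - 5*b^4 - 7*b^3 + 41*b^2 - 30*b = (b)*(b^4 - 5*b^3 - 7*b^2 + 41*b - 30) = b*(b - 2)*(b^3 - 3*b^2 - 13*b + 15) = b*(b - 2)*(b - 1)*(b^2 - 2*b - 15) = b*(b - 2)*(b - 1)*(b + 3)*(b - 5)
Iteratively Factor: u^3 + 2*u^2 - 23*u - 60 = (u + 3)*(u^2 - u - 20) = (u + 3)*(u + 4)*(u - 5)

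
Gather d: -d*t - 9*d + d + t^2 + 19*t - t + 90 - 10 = d*(-t - 8) + t^2 + 18*t + 80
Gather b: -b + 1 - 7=-b - 6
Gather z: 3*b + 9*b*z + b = 9*b*z + 4*b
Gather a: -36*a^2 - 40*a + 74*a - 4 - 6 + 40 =-36*a^2 + 34*a + 30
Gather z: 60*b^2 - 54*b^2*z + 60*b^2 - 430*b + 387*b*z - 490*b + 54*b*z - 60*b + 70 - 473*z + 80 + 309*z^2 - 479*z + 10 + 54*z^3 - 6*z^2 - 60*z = 120*b^2 - 980*b + 54*z^3 + 303*z^2 + z*(-54*b^2 + 441*b - 1012) + 160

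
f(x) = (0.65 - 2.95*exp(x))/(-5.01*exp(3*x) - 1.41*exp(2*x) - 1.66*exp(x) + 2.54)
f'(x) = (0.65 - 2.95*exp(x))*(15.03*exp(3*x) + 2.82*exp(2*x) + 1.66*exp(x))/(-5.01*exp(3*x) - 1.41*exp(2*x) - 1.66*exp(x) + 2.54)^2 - 2.95*exp(x)/(-5.01*exp(3*x) - 1.41*exp(2*x) - 1.66*exp(x) + 2.54) = (-29.559*exp(3*x) + 5.61*exp(2*x) + 1.833*exp(x) - 6.414)*exp(x)/(25.1001*exp(6*x) + 14.1282*exp(5*x) + 18.6213*exp(4*x) - 20.7696*exp(3*x) - 4.4072*exp(2*x) - 8.4328*exp(x) + 6.4516)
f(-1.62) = 0.03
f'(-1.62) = -0.27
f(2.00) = 0.01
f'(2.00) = -0.02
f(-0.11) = 0.54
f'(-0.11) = -1.42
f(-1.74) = 0.06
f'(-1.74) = -0.22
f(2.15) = 0.01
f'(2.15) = -0.01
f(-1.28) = -0.09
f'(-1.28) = -0.49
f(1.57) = 0.02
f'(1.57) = -0.04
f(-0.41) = 2.02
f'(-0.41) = -18.02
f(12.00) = 0.00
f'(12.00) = 0.00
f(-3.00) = 0.21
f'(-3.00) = -0.05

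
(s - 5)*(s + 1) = s^2 - 4*s - 5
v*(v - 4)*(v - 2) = v^3 - 6*v^2 + 8*v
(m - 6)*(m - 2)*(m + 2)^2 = m^4 - 4*m^3 - 16*m^2 + 16*m + 48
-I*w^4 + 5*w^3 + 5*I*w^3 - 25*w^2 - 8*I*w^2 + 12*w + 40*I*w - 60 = (w - 5)*(w - 2*I)*(w + 6*I)*(-I*w + 1)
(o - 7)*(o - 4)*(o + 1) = o^3 - 10*o^2 + 17*o + 28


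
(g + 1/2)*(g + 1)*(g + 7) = g^3 + 17*g^2/2 + 11*g + 7/2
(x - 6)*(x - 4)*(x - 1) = x^3 - 11*x^2 + 34*x - 24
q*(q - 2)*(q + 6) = q^3 + 4*q^2 - 12*q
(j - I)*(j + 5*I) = j^2 + 4*I*j + 5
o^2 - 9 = (o - 3)*(o + 3)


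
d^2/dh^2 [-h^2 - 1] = -2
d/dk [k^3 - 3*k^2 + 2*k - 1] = 3*k^2 - 6*k + 2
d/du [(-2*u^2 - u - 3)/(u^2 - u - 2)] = (3*u^2 + 14*u - 1)/(u^4 - 2*u^3 - 3*u^2 + 4*u + 4)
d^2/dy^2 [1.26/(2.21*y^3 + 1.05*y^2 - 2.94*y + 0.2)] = (-(16.7076*y + 2.646)*(2.21*y^3 + 1.05*y^2 - 2.94*y + 0.2) + 1.26*(6.63*y^2 + 2.1*y - 2.94)*(13.26*y^2 + 4.2*y - 5.88))/(2.21*y^3 + 1.05*y^2 - 2.94*y + 0.2)^3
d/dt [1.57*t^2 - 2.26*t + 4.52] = 3.14*t - 2.26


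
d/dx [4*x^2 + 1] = 8*x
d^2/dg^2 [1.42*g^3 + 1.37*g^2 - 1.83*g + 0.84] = 8.52*g + 2.74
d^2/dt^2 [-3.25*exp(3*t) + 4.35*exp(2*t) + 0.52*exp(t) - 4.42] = (-29.25*exp(2*t) + 17.4*exp(t) + 0.52)*exp(t)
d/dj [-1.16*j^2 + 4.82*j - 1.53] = 4.82 - 2.32*j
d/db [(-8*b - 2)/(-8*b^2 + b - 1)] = 2*(-32*b^2 - 16*b + 5)/(64*b^4 - 16*b^3 + 17*b^2 - 2*b + 1)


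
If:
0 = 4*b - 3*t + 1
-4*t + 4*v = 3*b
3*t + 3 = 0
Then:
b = -1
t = -1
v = -7/4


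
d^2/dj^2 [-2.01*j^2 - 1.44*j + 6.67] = -4.02000000000000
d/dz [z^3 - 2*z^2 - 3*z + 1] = 3*z^2 - 4*z - 3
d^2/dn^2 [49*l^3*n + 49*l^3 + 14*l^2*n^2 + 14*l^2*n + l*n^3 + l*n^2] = 2*l*(14*l + 3*n + 1)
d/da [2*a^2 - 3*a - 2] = 4*a - 3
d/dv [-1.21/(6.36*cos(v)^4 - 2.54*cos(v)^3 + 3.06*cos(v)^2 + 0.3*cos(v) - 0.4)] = (-30.7824*cos(v)^3 + 9.2202*cos(v)^2 - 7.4052*cos(v) - 0.363)*sin(v)/(6.36*cos(v)^4 - 2.54*cos(v)^3 + 3.06*cos(v)^2 + 0.3*cos(v) - 0.4)^2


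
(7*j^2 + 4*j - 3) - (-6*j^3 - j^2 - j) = 6*j^3 + 8*j^2 + 5*j - 3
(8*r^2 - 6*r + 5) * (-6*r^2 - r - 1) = -48*r^4 + 28*r^3 - 32*r^2 + r - 5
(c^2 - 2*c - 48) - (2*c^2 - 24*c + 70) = -c^2 + 22*c - 118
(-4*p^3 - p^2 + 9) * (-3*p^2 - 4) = 12*p^5 + 3*p^4 + 16*p^3 - 23*p^2 - 36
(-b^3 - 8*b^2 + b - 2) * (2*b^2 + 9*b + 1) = -2*b^5 - 25*b^4 - 71*b^3 - 3*b^2 - 17*b - 2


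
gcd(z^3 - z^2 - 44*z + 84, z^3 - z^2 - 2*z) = z - 2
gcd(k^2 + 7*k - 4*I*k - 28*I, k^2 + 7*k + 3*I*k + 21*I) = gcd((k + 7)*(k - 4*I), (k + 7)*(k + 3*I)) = k + 7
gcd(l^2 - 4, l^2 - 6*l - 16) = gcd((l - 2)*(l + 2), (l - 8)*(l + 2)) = l + 2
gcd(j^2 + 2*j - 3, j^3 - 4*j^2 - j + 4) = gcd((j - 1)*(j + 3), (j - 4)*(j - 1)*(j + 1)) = j - 1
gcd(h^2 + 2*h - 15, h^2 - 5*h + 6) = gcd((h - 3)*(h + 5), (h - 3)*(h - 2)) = h - 3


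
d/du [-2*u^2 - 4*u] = -4*u - 4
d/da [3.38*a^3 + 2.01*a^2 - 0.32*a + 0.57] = 10.14*a^2 + 4.02*a - 0.32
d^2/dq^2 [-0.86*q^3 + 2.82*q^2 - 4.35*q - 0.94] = 5.64 - 5.16*q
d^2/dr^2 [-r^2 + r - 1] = -2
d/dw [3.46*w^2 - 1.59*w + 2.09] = 6.92*w - 1.59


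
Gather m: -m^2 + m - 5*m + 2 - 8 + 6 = -m^2 - 4*m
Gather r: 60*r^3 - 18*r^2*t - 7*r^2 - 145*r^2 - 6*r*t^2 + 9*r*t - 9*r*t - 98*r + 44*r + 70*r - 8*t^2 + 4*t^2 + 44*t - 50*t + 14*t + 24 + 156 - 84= 60*r^3 + r^2*(-18*t - 152) + r*(16 - 6*t^2) - 4*t^2 + 8*t + 96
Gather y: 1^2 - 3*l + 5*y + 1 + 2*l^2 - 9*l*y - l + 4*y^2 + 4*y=2*l^2 - 4*l + 4*y^2 + y*(9 - 9*l) + 2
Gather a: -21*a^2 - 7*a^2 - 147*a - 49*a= -28*a^2 - 196*a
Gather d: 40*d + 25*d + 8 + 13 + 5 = 65*d + 26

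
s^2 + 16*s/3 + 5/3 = (s + 1/3)*(s + 5)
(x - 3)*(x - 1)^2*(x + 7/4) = x^4 - 13*x^3/4 - 7*x^2/4 + 37*x/4 - 21/4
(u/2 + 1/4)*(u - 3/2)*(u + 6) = u^3/2 + 5*u^2/2 - 27*u/8 - 9/4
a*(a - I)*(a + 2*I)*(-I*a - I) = -I*a^4 + a^3 - I*a^3 + a^2 - 2*I*a^2 - 2*I*a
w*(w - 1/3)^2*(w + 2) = w^4 + 4*w^3/3 - 11*w^2/9 + 2*w/9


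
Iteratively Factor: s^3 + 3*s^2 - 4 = (s - 1)*(s^2 + 4*s + 4) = (s - 1)*(s + 2)*(s + 2)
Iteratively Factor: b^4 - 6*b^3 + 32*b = (b - 4)*(b^3 - 2*b^2 - 8*b) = b*(b - 4)*(b^2 - 2*b - 8) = b*(b - 4)^2*(b + 2)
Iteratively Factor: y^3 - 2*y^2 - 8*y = (y + 2)*(y^2 - 4*y) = (y - 4)*(y + 2)*(y)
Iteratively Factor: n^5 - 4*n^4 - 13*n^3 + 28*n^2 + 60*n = (n - 3)*(n^4 - n^3 - 16*n^2 - 20*n) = (n - 3)*(n + 2)*(n^3 - 3*n^2 - 10*n) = (n - 5)*(n - 3)*(n + 2)*(n^2 + 2*n) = (n - 5)*(n - 3)*(n + 2)^2*(n)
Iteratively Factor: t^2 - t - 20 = (t + 4)*(t - 5)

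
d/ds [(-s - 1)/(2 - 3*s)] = -5/(3*s - 2)^2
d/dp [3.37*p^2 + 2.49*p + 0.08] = 6.74*p + 2.49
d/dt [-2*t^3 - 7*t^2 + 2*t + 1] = -6*t^2 - 14*t + 2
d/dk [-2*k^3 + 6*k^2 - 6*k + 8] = -6*k^2 + 12*k - 6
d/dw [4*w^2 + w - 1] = 8*w + 1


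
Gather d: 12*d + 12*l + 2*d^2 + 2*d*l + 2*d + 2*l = 2*d^2 + d*(2*l + 14) + 14*l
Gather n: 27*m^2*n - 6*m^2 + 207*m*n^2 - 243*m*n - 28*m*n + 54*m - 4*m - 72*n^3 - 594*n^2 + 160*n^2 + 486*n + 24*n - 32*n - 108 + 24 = -6*m^2 + 50*m - 72*n^3 + n^2*(207*m - 434) + n*(27*m^2 - 271*m + 478) - 84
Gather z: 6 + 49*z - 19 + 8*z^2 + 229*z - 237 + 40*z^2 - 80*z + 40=48*z^2 + 198*z - 210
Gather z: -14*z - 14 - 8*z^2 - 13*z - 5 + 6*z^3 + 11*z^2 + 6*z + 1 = 6*z^3 + 3*z^2 - 21*z - 18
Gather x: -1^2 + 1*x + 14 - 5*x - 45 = -4*x - 32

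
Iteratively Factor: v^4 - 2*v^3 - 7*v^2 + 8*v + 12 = (v + 1)*(v^3 - 3*v^2 - 4*v + 12) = (v + 1)*(v + 2)*(v^2 - 5*v + 6) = (v - 3)*(v + 1)*(v + 2)*(v - 2)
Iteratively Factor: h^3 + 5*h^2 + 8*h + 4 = (h + 1)*(h^2 + 4*h + 4) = (h + 1)*(h + 2)*(h + 2)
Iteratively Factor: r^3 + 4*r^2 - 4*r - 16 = (r - 2)*(r^2 + 6*r + 8) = (r - 2)*(r + 2)*(r + 4)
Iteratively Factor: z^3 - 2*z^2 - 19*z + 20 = (z - 1)*(z^2 - z - 20) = (z - 5)*(z - 1)*(z + 4)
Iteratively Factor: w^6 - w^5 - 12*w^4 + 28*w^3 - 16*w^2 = (w)*(w^5 - w^4 - 12*w^3 + 28*w^2 - 16*w) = w*(w - 2)*(w^4 + w^3 - 10*w^2 + 8*w) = w*(w - 2)*(w - 1)*(w^3 + 2*w^2 - 8*w) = w^2*(w - 2)*(w - 1)*(w^2 + 2*w - 8) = w^2*(w - 2)*(w - 1)*(w + 4)*(w - 2)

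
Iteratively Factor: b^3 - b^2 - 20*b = (b)*(b^2 - b - 20) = b*(b + 4)*(b - 5)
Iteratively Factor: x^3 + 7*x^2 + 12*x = (x + 4)*(x^2 + 3*x) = x*(x + 4)*(x + 3)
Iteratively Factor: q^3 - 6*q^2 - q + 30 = (q - 3)*(q^2 - 3*q - 10) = (q - 5)*(q - 3)*(q + 2)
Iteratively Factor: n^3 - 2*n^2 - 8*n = (n)*(n^2 - 2*n - 8) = n*(n - 4)*(n + 2)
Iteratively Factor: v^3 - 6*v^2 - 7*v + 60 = (v + 3)*(v^2 - 9*v + 20) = (v - 4)*(v + 3)*(v - 5)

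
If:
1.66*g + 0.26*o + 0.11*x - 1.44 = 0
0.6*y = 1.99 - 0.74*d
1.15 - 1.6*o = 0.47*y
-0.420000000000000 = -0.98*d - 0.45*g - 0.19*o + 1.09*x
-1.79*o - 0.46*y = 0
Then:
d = -13.16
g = 2.45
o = -5.02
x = -12.08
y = 19.55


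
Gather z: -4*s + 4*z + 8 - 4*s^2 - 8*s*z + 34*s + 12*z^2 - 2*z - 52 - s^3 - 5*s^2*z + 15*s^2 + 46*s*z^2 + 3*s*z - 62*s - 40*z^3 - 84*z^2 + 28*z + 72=-s^3 + 11*s^2 - 32*s - 40*z^3 + z^2*(46*s - 72) + z*(-5*s^2 - 5*s + 30) + 28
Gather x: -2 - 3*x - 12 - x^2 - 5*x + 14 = -x^2 - 8*x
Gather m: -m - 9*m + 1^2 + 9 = 10 - 10*m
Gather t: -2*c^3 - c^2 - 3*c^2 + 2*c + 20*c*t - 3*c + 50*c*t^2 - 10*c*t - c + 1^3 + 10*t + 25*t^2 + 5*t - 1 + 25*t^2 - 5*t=-2*c^3 - 4*c^2 - 2*c + t^2*(50*c + 50) + t*(10*c + 10)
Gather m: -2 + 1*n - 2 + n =2*n - 4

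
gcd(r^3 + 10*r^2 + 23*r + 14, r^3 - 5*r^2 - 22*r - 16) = r^2 + 3*r + 2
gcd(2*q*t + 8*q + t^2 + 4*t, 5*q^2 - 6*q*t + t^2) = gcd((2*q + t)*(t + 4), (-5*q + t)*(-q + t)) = 1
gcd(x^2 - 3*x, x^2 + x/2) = x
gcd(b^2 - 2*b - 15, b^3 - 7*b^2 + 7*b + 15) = b - 5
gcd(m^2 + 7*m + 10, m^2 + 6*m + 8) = m + 2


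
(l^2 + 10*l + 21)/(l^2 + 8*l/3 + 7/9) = 9*(l^2 + 10*l + 21)/(9*l^2 + 24*l + 7)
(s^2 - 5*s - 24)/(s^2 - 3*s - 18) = (s - 8)/(s - 6)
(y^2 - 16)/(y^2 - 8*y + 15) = (y^2 - 16)/(y^2 - 8*y + 15)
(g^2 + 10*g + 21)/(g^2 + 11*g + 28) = (g + 3)/(g + 4)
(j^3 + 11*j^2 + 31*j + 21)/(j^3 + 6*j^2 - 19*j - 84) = (j + 1)/(j - 4)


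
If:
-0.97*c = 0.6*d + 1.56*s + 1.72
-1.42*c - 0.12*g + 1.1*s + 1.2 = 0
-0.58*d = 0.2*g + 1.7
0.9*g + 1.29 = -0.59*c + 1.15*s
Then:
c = 0.55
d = -2.02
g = -2.65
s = -0.67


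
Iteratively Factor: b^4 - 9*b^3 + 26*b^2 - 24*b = (b - 4)*(b^3 - 5*b^2 + 6*b) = b*(b - 4)*(b^2 - 5*b + 6) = b*(b - 4)*(b - 2)*(b - 3)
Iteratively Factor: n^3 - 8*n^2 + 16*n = (n)*(n^2 - 8*n + 16) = n*(n - 4)*(n - 4)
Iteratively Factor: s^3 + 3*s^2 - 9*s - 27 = (s + 3)*(s^2 - 9) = (s + 3)^2*(s - 3)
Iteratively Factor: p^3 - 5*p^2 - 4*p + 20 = (p - 2)*(p^2 - 3*p - 10) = (p - 2)*(p + 2)*(p - 5)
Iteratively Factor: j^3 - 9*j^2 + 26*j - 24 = (j - 2)*(j^2 - 7*j + 12) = (j - 4)*(j - 2)*(j - 3)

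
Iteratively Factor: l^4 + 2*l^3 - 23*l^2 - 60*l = (l)*(l^3 + 2*l^2 - 23*l - 60) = l*(l - 5)*(l^2 + 7*l + 12) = l*(l - 5)*(l + 3)*(l + 4)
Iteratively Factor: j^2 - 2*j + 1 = (j - 1)*(j - 1)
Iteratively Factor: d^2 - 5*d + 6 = (d - 3)*(d - 2)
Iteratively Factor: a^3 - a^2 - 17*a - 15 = (a - 5)*(a^2 + 4*a + 3) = (a - 5)*(a + 1)*(a + 3)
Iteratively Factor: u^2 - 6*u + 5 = (u - 1)*(u - 5)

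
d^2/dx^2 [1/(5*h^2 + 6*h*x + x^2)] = 2*(-5*h^2 - 6*h*x - x^2 + 4*(3*h + x)^2)/(5*h^2 + 6*h*x + x^2)^3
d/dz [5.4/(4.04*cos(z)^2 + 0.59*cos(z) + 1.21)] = (43.632*cos(z) + 3.186)*sin(z)/(4.04*cos(z)^2 + 0.59*cos(z) + 1.21)^2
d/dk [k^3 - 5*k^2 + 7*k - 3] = 3*k^2 - 10*k + 7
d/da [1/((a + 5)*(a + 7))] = 2*(-a - 6)/(a^4 + 24*a^3 + 214*a^2 + 840*a + 1225)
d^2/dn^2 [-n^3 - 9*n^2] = -6*n - 18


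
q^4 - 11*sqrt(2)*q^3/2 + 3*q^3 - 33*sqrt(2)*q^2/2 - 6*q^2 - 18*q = q*(q + 3)*(q - 6*sqrt(2))*(q + sqrt(2)/2)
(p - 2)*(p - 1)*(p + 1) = p^3 - 2*p^2 - p + 2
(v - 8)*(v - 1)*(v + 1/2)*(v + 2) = v^4 - 13*v^3/2 - 27*v^2/2 + 11*v + 8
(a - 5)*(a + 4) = a^2 - a - 20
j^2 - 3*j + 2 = (j - 2)*(j - 1)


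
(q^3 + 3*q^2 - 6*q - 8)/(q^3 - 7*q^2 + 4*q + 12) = (q + 4)/(q - 6)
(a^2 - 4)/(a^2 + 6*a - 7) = (a^2 - 4)/(a^2 + 6*a - 7)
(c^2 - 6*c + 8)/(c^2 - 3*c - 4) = (c - 2)/(c + 1)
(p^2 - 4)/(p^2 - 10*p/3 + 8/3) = 3*(p + 2)/(3*p - 4)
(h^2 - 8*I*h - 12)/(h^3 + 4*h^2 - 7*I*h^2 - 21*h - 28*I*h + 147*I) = (h^2 - 8*I*h - 12)/(h^3 + h^2*(4 - 7*I) + h*(-21 - 28*I) + 147*I)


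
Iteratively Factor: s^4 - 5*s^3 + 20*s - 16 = (s - 4)*(s^3 - s^2 - 4*s + 4) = (s - 4)*(s - 1)*(s^2 - 4) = (s - 4)*(s - 2)*(s - 1)*(s + 2)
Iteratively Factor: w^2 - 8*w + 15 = (w - 3)*(w - 5)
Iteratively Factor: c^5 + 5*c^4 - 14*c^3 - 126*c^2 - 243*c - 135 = (c + 3)*(c^4 + 2*c^3 - 20*c^2 - 66*c - 45) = (c + 3)^2*(c^3 - c^2 - 17*c - 15) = (c - 5)*(c + 3)^2*(c^2 + 4*c + 3) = (c - 5)*(c + 3)^3*(c + 1)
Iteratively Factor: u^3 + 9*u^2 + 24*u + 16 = (u + 4)*(u^2 + 5*u + 4) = (u + 1)*(u + 4)*(u + 4)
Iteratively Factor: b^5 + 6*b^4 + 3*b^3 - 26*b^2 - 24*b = (b + 3)*(b^4 + 3*b^3 - 6*b^2 - 8*b) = (b + 3)*(b + 4)*(b^3 - b^2 - 2*b) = (b + 1)*(b + 3)*(b + 4)*(b^2 - 2*b) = (b - 2)*(b + 1)*(b + 3)*(b + 4)*(b)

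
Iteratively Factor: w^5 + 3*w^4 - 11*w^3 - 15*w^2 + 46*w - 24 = (w + 3)*(w^4 - 11*w^2 + 18*w - 8) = (w - 1)*(w + 3)*(w^3 + w^2 - 10*w + 8) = (w - 1)^2*(w + 3)*(w^2 + 2*w - 8) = (w - 2)*(w - 1)^2*(w + 3)*(w + 4)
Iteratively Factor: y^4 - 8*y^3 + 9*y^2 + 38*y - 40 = (y + 2)*(y^3 - 10*y^2 + 29*y - 20) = (y - 4)*(y + 2)*(y^2 - 6*y + 5) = (y - 5)*(y - 4)*(y + 2)*(y - 1)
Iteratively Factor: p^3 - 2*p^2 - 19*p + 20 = (p + 4)*(p^2 - 6*p + 5) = (p - 1)*(p + 4)*(p - 5)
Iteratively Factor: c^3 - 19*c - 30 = (c + 3)*(c^2 - 3*c - 10) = (c - 5)*(c + 3)*(c + 2)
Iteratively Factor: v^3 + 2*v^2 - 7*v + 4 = (v - 1)*(v^2 + 3*v - 4) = (v - 1)^2*(v + 4)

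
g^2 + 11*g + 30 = (g + 5)*(g + 6)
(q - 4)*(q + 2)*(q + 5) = q^3 + 3*q^2 - 18*q - 40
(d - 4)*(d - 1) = d^2 - 5*d + 4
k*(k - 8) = k^2 - 8*k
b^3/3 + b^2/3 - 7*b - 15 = (b/3 + 1)*(b - 5)*(b + 3)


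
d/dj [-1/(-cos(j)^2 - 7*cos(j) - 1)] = (2*cos(j) + 7)*sin(j)/(cos(j)^2 + 7*cos(j) + 1)^2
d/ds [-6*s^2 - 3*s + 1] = -12*s - 3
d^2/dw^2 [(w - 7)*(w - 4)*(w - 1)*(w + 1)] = 12*w^2 - 66*w + 54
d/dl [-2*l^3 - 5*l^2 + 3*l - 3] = -6*l^2 - 10*l + 3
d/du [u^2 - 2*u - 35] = 2*u - 2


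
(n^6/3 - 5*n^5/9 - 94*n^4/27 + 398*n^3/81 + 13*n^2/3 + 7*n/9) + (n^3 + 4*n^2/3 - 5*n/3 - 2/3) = n^6/3 - 5*n^5/9 - 94*n^4/27 + 479*n^3/81 + 17*n^2/3 - 8*n/9 - 2/3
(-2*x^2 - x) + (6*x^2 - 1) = 4*x^2 - x - 1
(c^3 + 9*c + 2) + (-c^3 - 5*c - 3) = 4*c - 1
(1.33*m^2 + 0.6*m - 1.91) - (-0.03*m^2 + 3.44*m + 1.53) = 1.36*m^2 - 2.84*m - 3.44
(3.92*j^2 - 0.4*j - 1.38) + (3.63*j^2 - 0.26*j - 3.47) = 7.55*j^2 - 0.66*j - 4.85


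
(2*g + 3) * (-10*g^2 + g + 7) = -20*g^3 - 28*g^2 + 17*g + 21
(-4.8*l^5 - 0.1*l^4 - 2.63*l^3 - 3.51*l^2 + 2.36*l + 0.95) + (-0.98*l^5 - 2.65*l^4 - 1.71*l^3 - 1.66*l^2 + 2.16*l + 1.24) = -5.78*l^5 - 2.75*l^4 - 4.34*l^3 - 5.17*l^2 + 4.52*l + 2.19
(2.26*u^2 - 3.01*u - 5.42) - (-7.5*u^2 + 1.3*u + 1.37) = 9.76*u^2 - 4.31*u - 6.79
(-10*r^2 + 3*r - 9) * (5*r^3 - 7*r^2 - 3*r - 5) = -50*r^5 + 85*r^4 - 36*r^3 + 104*r^2 + 12*r + 45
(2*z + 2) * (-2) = -4*z - 4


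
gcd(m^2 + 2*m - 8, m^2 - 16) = m + 4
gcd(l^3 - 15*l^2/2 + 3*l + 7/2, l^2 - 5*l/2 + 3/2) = l - 1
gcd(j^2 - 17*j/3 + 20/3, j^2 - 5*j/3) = j - 5/3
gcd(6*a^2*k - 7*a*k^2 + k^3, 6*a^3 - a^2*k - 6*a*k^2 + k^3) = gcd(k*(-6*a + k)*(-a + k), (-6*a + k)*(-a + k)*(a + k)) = 6*a^2 - 7*a*k + k^2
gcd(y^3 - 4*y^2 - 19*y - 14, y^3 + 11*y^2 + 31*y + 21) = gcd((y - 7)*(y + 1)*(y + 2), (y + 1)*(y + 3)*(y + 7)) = y + 1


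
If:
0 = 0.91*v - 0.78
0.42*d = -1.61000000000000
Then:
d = -3.83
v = 0.86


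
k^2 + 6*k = k*(k + 6)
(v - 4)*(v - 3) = v^2 - 7*v + 12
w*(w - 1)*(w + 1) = w^3 - w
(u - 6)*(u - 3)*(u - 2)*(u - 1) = u^4 - 12*u^3 + 47*u^2 - 72*u + 36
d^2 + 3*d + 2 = (d + 1)*(d + 2)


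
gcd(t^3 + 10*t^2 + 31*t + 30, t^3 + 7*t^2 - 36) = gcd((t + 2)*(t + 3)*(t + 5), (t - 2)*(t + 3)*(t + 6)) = t + 3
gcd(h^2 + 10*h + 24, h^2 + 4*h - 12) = h + 6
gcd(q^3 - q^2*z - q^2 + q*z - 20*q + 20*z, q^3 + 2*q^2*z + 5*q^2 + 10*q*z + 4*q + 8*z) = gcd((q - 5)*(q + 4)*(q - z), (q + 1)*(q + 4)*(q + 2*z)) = q + 4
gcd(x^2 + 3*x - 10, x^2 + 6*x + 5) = x + 5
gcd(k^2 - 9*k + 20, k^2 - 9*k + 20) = k^2 - 9*k + 20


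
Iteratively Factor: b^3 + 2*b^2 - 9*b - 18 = (b + 3)*(b^2 - b - 6) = (b + 2)*(b + 3)*(b - 3)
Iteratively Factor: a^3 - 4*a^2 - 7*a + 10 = (a - 1)*(a^2 - 3*a - 10) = (a - 1)*(a + 2)*(a - 5)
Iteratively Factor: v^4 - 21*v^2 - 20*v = (v)*(v^3 - 21*v - 20) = v*(v + 1)*(v^2 - v - 20) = v*(v + 1)*(v + 4)*(v - 5)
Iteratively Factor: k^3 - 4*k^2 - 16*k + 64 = (k - 4)*(k^2 - 16) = (k - 4)*(k + 4)*(k - 4)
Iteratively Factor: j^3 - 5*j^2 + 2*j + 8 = (j - 2)*(j^2 - 3*j - 4) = (j - 2)*(j + 1)*(j - 4)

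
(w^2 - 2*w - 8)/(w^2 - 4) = (w - 4)/(w - 2)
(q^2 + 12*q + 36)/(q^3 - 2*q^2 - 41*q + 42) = (q + 6)/(q^2 - 8*q + 7)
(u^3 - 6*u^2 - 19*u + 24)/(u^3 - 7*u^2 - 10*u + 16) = (u + 3)/(u + 2)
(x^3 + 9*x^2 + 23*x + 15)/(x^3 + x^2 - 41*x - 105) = (x + 1)/(x - 7)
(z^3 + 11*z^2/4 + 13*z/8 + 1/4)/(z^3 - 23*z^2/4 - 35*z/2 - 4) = (z + 1/2)/(z - 8)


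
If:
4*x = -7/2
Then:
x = -7/8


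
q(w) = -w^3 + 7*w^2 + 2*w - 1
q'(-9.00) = -367.00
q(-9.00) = 1277.00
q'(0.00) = 2.00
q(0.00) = -1.00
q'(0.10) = 3.37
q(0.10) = -0.73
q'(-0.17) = -0.47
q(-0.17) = -1.13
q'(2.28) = 18.32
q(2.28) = 28.10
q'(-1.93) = -36.19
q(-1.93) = 28.40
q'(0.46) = 7.81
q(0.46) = 1.30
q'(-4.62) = -126.71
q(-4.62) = 237.78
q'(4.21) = 7.77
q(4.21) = 56.87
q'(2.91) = 17.34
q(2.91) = 39.45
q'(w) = -3*w^2 + 14*w + 2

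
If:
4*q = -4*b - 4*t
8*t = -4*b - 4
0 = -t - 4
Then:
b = 7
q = -3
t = -4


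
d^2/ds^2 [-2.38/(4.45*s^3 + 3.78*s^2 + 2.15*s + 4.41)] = ((63.546*s + 17.9928)*(4.45*s^3 + 3.78*s^2 + 2.15*s + 4.41) - 2.38*(13.35*s^2 + 7.56*s + 2.15)*(26.7*s^2 + 15.12*s + 4.3))/(4.45*s^3 + 3.78*s^2 + 2.15*s + 4.41)^3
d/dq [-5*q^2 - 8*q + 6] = -10*q - 8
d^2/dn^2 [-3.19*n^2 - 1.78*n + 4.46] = -6.38000000000000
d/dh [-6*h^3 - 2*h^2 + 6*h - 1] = -18*h^2 - 4*h + 6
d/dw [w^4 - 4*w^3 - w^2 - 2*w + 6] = 4*w^3 - 12*w^2 - 2*w - 2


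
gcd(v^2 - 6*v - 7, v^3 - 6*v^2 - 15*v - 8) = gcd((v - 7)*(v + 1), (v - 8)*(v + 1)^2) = v + 1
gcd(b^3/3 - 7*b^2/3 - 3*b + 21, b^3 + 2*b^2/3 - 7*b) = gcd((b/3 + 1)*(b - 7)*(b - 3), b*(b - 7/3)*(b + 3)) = b + 3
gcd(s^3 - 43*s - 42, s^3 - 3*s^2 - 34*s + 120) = s + 6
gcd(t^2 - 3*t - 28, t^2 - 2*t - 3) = 1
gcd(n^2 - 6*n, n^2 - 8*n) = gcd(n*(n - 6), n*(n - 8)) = n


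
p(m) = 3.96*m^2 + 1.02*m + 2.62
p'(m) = 7.92*m + 1.02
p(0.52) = 4.22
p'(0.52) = 5.14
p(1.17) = 9.23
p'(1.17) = 10.29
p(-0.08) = 2.56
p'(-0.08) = 0.39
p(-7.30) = 206.20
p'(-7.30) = -56.80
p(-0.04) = 2.59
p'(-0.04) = 0.70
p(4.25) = 78.48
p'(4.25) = 34.68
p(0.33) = 3.39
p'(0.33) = 3.63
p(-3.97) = 60.98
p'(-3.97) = -30.42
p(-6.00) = 139.06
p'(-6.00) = -46.50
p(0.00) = 2.62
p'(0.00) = 1.02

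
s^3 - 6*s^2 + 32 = (s - 4)^2*(s + 2)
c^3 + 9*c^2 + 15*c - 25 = (c - 1)*(c + 5)^2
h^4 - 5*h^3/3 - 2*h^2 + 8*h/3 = h*(h - 2)*(h - 1)*(h + 4/3)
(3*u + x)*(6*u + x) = 18*u^2 + 9*u*x + x^2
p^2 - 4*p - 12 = (p - 6)*(p + 2)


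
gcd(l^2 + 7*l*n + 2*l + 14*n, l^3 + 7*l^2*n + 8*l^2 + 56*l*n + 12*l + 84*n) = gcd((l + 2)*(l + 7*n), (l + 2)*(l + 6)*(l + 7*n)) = l^2 + 7*l*n + 2*l + 14*n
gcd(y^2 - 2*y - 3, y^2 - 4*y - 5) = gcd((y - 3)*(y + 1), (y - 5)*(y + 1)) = y + 1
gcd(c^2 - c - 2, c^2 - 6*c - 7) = c + 1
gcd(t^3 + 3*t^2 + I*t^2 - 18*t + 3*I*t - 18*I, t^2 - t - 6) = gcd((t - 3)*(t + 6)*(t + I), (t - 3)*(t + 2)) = t - 3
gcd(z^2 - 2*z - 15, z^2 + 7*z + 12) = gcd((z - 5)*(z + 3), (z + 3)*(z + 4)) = z + 3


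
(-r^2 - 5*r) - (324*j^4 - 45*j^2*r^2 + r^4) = -324*j^4 + 45*j^2*r^2 - r^4 - r^2 - 5*r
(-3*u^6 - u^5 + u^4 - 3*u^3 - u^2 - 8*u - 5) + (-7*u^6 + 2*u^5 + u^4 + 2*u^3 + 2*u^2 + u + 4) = -10*u^6 + u^5 + 2*u^4 - u^3 + u^2 - 7*u - 1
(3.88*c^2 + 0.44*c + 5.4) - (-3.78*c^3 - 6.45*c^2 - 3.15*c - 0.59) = 3.78*c^3 + 10.33*c^2 + 3.59*c + 5.99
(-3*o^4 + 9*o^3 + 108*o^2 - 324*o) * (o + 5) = -3*o^5 - 6*o^4 + 153*o^3 + 216*o^2 - 1620*o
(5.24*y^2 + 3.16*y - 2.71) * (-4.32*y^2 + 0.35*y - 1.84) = -22.6368*y^4 - 11.8172*y^3 + 3.1716*y^2 - 6.7629*y + 4.9864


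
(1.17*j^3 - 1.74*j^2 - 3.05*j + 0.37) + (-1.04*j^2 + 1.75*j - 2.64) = 1.17*j^3 - 2.78*j^2 - 1.3*j - 2.27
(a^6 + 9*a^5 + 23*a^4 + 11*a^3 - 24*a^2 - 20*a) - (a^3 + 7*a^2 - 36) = a^6 + 9*a^5 + 23*a^4 + 10*a^3 - 31*a^2 - 20*a + 36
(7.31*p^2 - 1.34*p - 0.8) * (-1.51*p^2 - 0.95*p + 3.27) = -11.0381*p^4 - 4.9211*p^3 + 26.3847*p^2 - 3.6218*p - 2.616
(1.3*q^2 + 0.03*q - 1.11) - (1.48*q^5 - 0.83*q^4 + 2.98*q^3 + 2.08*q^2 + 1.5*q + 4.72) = -1.48*q^5 + 0.83*q^4 - 2.98*q^3 - 0.78*q^2 - 1.47*q - 5.83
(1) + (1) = 2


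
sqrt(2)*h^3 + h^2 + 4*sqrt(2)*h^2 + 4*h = h*(h + 4)*(sqrt(2)*h + 1)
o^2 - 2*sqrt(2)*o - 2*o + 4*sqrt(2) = (o - 2)*(o - 2*sqrt(2))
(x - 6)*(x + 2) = x^2 - 4*x - 12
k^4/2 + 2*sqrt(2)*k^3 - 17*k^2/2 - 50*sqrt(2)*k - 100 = (k/2 + sqrt(2))*(k - 5)*(k + 5)*(k + 2*sqrt(2))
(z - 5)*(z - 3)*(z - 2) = z^3 - 10*z^2 + 31*z - 30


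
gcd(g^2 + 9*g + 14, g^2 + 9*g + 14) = g^2 + 9*g + 14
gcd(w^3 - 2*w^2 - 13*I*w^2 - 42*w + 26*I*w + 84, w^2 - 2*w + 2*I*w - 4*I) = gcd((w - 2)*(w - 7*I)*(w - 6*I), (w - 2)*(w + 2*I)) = w - 2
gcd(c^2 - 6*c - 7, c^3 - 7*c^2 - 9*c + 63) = c - 7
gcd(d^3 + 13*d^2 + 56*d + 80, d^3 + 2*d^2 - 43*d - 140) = d^2 + 9*d + 20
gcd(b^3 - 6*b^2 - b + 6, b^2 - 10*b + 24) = b - 6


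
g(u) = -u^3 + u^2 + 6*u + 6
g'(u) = -3*u^2 + 2*u + 6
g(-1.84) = 4.58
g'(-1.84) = -7.84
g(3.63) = -6.88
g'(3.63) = -26.27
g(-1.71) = 3.66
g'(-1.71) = -6.19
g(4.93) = -59.94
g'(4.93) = -57.05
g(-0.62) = 2.90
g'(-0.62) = 3.61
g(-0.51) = 3.33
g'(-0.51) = 4.20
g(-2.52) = 13.23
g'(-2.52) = -18.09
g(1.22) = 12.99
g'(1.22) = 3.97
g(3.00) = 6.00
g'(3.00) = -15.00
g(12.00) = -1506.00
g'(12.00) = -402.00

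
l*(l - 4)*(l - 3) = l^3 - 7*l^2 + 12*l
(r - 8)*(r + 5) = r^2 - 3*r - 40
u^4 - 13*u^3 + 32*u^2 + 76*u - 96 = (u - 8)*(u - 6)*(u - 1)*(u + 2)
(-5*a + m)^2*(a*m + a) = 25*a^3*m + 25*a^3 - 10*a^2*m^2 - 10*a^2*m + a*m^3 + a*m^2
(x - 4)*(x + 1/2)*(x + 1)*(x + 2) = x^4 - x^3/2 - 21*x^2/2 - 13*x - 4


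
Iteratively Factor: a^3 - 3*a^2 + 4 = (a - 2)*(a^2 - a - 2) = (a - 2)*(a + 1)*(a - 2)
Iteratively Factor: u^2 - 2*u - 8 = (u - 4)*(u + 2)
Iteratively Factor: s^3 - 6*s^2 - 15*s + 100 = (s - 5)*(s^2 - s - 20) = (s - 5)^2*(s + 4)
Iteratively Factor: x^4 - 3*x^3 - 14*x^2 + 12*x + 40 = (x + 2)*(x^3 - 5*x^2 - 4*x + 20) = (x - 2)*(x + 2)*(x^2 - 3*x - 10) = (x - 2)*(x + 2)^2*(x - 5)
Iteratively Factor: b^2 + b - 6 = (b + 3)*(b - 2)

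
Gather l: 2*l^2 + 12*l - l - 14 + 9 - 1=2*l^2 + 11*l - 6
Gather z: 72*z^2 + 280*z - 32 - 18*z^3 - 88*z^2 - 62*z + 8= -18*z^3 - 16*z^2 + 218*z - 24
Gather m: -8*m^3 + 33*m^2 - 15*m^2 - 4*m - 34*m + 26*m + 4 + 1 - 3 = -8*m^3 + 18*m^2 - 12*m + 2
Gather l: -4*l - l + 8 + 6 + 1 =15 - 5*l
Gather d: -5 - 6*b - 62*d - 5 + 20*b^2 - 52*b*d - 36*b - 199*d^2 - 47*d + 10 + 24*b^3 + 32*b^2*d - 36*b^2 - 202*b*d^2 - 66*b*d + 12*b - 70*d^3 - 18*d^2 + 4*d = 24*b^3 - 16*b^2 - 30*b - 70*d^3 + d^2*(-202*b - 217) + d*(32*b^2 - 118*b - 105)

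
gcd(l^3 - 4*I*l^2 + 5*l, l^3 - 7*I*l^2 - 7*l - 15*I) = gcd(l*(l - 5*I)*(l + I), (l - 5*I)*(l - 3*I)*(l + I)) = l^2 - 4*I*l + 5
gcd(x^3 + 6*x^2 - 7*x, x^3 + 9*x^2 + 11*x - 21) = x^2 + 6*x - 7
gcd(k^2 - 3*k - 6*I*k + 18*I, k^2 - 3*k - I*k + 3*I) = k - 3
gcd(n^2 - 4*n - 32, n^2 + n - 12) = n + 4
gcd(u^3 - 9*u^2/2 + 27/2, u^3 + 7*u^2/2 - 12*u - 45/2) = u^2 - 3*u/2 - 9/2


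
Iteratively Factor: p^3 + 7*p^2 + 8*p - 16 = (p + 4)*(p^2 + 3*p - 4) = (p - 1)*(p + 4)*(p + 4)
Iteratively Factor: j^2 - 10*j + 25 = (j - 5)*(j - 5)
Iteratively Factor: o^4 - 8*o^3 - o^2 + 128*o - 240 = (o - 4)*(o^3 - 4*o^2 - 17*o + 60) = (o - 4)*(o + 4)*(o^2 - 8*o + 15) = (o - 5)*(o - 4)*(o + 4)*(o - 3)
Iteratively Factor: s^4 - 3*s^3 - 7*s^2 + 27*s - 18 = (s - 2)*(s^3 - s^2 - 9*s + 9) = (s - 3)*(s - 2)*(s^2 + 2*s - 3) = (s - 3)*(s - 2)*(s - 1)*(s + 3)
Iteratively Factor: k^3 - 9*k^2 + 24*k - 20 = (k - 2)*(k^2 - 7*k + 10) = (k - 5)*(k - 2)*(k - 2)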